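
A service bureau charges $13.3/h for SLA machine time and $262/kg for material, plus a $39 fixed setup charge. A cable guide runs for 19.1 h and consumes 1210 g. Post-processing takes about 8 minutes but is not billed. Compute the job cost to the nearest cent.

$610.05

Machine-time cost = 13.3 × 19.1 = $254.03.
Material cost = 262 × 1210/1000 = $317.02.
Adding setup: 254.03 + 317.02 + 39 → $610.05.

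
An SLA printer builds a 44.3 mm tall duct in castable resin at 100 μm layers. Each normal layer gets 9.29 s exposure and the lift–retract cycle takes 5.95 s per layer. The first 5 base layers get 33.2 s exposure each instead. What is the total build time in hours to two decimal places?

1.91 hours

Layer count = ceil(44.3 / 0.1) = 443.
Base layers: 5 × (33.2 + 5.95) → 195.75 s.
Normal layers: 438 × (9.29 + 5.95) → 6675.12 s.
Total = 195.75 + 6675.12 = 6870.87 s = 1.91 hours.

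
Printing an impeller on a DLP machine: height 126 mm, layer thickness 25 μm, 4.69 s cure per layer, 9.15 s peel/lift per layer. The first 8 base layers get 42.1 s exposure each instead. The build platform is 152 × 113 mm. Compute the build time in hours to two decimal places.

19.46 hours

Number of layers: 126 / 0.025 → 5040 (rounded up).
Bottom layers = 8 × (42.1 + 9.15) = 410 s.
Normal layers = 5032 × (4.69 + 9.15), so 69642.88 s.
Sum: 410 + 69642.88 = 70052.88 s → 19.46 hours.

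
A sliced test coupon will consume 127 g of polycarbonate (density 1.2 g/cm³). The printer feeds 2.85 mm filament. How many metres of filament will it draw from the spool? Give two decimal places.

Extruded volume: 127/1.2 = 105.8333 cm³ (105833.3 mm³).
Cross-section of 2.85 mm filament: π·(2.85/2)² = 6.3794 mm².
Length = 105833.3 / 6.3794 = 16589.85 mm = 16.59 m.

16.59 m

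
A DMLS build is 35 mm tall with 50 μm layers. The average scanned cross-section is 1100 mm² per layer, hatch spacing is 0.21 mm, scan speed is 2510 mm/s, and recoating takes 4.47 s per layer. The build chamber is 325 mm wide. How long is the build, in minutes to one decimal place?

76.5 minutes

Layer count = ceil(35 / 0.05) = 700.
Per-layer scan distance: 1100 / 0.21 → 5238.1 mm.
Scan time per layer = 5238.1 / 2510 = 2.0869 s.
Layer cycle = 2.0869 + 4.47, so 6.5569 s.
700 layers × 6.5569 s/layer = 4589.83 s, i.e. 76.5 minutes.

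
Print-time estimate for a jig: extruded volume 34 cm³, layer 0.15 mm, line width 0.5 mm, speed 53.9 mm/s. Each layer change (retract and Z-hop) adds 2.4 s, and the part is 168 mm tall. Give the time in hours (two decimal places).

Line area = 0.15 × 0.5, so 0.075 mm².
Toolpath length = 34 cm³ / 0.075 mm² = 34000 / 0.075 = 453333.3 mm.
Extrusion time = 453333.3 / 53.9 = 8410.6 s.
Number of layers: 168 / 0.15 → 1120 (rounded up).
Z-hop total = 1120 × 2.4, so 2688 s.
Altogether 8410.6 + 2688 = 11098.6 s, i.e. 3.08 hours.

3.08 hours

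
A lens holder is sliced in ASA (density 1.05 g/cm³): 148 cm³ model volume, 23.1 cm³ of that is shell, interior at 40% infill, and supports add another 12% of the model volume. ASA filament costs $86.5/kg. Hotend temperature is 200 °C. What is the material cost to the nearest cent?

$8.25

Volume inside the shell = 148 − 23.1, so 124.9 cm³.
Deposited infill = 0.40 × 124.9 = 49.96 cm³.
Support = 0.12 × 148, so 17.76 cm³.
Deposited volume = 23.1 + 49.96 + 17.76, so 90.82 cm³.
Mass: 90.82 × 1.05 → 95.361 g.
Cost = 95.361 g / 1000 × $86.5/kg = $8.25.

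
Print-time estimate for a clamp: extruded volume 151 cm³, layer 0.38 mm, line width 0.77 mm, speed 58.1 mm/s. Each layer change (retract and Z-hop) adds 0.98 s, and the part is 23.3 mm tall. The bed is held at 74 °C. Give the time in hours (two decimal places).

Bead cross-section = 0.38 × 0.77 = 0.2926 mm².
Path length: 151000 mm³ / 0.2926 mm² → 516062.9 mm.
Time extruding = 516062.9 / 58.1, so 8882.3 s.
Number of layers: 23.3 / 0.38 → 62 (rounded up).
Z-hop total: 62 × 0.98 → 60.76 s.
Altogether 8882.3 + 60.76 = 8943.06 s, i.e. 2.48 hours.

2.48 hours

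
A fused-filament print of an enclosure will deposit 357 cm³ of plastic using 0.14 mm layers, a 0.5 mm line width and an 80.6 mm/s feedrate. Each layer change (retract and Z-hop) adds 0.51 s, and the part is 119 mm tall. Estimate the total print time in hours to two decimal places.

17.70 hours

Line area = 0.14 × 0.5 = 0.07 mm².
Toolpath length = 357 cm³ / 0.07 mm² = 357000 / 0.07 = 5100000 mm.
Print-move time = 5100000 / 80.6 = 63275.4 s.
Layer count = ceil(119 / 0.14) = 850.
Non-print overhead: 850 × 0.51 → 433.5 s.
Total = 63275.4 + 433.5 = 63708.9 s = 17.70 hours.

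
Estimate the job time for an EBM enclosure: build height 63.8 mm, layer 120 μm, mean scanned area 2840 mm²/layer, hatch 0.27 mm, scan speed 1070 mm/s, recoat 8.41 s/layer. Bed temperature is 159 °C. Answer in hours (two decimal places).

2.70 hours

Layers = ⌈63.8/0.12⌉ = 532.
Scan path per layer = 2840 / 0.27 = 10518.5 mm.
Beam time per layer = 10518.5 / 1070, so 9.8304 s.
Time per layer = 9.8304 + 8.41 = 18.2404 s.
532 layers × 18.2404 s/layer = 9703.8928 s, i.e. 2.70 hours.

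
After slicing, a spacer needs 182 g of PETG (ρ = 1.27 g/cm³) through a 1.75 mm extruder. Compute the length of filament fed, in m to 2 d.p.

59.58 m

Volume = 182 g / 1.27 g·cm⁻³ = 143.3071 cm³ = 143307.1 mm³.
Filament cross-section = π × (1.75/2)² = 2.4053 mm².
Length = 143307.1 / 2.4053 = 59579.72 mm = 59.58 m.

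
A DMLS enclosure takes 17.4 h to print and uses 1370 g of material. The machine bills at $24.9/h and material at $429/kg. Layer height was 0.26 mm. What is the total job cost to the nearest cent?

$1020.99

Machine cost = 24.9 × 17.4 = $433.26.
Feedstock cost = 429 × 1370/1000, so $587.73.
Job cost: 433.26 + 587.73 = $1020.99.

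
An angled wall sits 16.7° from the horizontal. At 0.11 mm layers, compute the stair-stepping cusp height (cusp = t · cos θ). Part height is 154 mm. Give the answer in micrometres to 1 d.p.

Cusp = layer height × cos(16.7°) = 0.11 × 0.9578 = 0.105358 mm = 105.4 μm.

105.4 μm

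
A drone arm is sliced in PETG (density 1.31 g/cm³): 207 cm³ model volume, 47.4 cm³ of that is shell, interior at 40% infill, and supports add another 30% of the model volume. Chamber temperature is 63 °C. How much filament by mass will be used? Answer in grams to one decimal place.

227.1 g

Infill region = 207 − 47.4 = 159.6 cm³.
Infill deposited: 0.40 × 159.6 → 63.84 cm³.
Support: 0.30 × 207 → 62.1 cm³.
Total printed volume: 47.4 + 63.84 + 62.1 → 173.34 cm³.
Mass: 173.34 × 1.31 → 227.0754 g.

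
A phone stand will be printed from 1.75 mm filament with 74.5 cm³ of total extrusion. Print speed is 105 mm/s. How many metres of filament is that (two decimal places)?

30.97 m

A = π r² = π × 0.875² = 2.4053 mm².
Length = 74.5 cm³ / 2.4053 mm² = 74500 / 2.4053 = 30973.27 mm = 30.97 m.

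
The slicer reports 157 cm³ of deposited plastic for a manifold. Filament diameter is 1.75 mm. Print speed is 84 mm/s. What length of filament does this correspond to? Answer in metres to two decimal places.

65.27 m

Cross-section of 1.75 mm filament: π·(1.75/2)² = 2.4053 mm².
Length = 157 cm³ / 2.4053 mm² = 157000 / 2.4053 = 65272.52 mm = 65.27 m.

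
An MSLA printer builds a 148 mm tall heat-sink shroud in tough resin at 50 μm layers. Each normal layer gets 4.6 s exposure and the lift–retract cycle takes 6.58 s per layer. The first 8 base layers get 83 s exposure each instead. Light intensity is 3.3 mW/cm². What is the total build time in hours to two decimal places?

Number of layers: 148 / 0.05 → 2960 (rounded up).
Burn-in layers: 8 × (83 + 6.58) → 716.64 s.
Regular layers: 2952 × (4.6 + 6.58) → 33003.36 s.
Total = 716.64 + 33003.36 = 33720 s = 9.37 hours.

9.37 hours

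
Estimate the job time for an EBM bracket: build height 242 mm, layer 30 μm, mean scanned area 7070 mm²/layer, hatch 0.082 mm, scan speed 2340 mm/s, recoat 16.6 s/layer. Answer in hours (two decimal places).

119.76 hours

Layers = ⌈242/0.03⌉ = 8067.
Hatch length per layer: 7070 / 0.082 → 86219.5 mm.
Scan time per layer: 86219.5 / 2340 → 36.8459 s.
Time per layer: 36.8459 + 16.6 → 53.4459 s.
Total: 8067 × 53.4459 s = 431148.0753 s → 119.76 hours.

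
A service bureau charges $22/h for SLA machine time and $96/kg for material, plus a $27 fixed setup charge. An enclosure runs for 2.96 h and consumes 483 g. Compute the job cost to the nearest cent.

Time charge: 22 × 2.96 → $65.12.
Material cost: 96 × 483/1000 → $46.368.
Adding setup: 65.12 + 46.368 + 27 → 138.488 ≈ $138.49.

$138.49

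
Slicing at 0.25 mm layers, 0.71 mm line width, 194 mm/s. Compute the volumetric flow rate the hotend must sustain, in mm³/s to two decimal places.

Extrusion cross-section: 0.25 × 0.71 → 0.1775 mm².
Q = v·A = 194 × 0.1775 = 34.44 mm³/s.

34.44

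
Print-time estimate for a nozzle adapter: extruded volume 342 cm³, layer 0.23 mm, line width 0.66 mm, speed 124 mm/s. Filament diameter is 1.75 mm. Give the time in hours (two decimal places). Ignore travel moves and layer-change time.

5.05 hours

Bead cross-section = 0.23 × 0.66 = 0.1518 mm².
Toolpath length = 342 cm³ / 0.1518 mm² = 342000 / 0.1518 = 2252964.4 mm.
Time extruding = 2252964.4 / 124 = 18169.1 s.
18169.1 s = 5.05 hours.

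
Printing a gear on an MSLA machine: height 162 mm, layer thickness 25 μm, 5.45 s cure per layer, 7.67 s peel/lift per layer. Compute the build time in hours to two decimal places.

Layer count = ceil(162 / 0.025) = 6480.
Per-layer time = 5.45 + 7.67, so 13.12 s.
Build time: 6480 × 13.12 s = 85017.6 s, i.e. 23.62 hours.

23.62 hours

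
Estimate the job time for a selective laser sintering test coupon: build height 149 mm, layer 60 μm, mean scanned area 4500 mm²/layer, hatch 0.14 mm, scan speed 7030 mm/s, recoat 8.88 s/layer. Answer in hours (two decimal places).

Layer count = ceil(149 / 0.06) = 2484.
Hatch length per layer = 4500 / 0.14, so 32142.9 mm.
Scan time per layer: 32142.9 / 7030 → 4.5722 s.
Layer cycle = 4.5722 + 8.88 = 13.4522 s.
2484 layers × 13.4522 s/layer = 33415.2648 s, i.e. 9.28 hours.

9.28 hours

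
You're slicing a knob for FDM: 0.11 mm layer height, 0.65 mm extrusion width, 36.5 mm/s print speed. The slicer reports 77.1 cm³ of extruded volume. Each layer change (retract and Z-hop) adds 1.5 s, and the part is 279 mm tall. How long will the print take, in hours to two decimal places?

9.26 hours

Extrusion cross-section = 0.11 × 0.65, so 0.0715 mm².
Toolpath length = 77.1 cm³ / 0.0715 mm² = 77100 / 0.0715 = 1078321.7 mm.
Print-move time = 1078321.7 / 36.5 = 29543.1 s.
Layers = ⌈279/0.11⌉ = 2537.
Non-print overhead = 2537 × 1.5 = 3805.5 s.
Total = 29543.1 + 3805.5 = 33348.6 s = 9.26 hours.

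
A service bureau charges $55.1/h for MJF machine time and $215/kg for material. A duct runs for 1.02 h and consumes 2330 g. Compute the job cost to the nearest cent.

$557.15

Time charge: 55.1 × 1.02 → $56.202.
Feedstock cost = 215 × 2330/1000 = $500.95.
Job cost: 56.202 + 500.95 = 557.152 ≈ $557.15.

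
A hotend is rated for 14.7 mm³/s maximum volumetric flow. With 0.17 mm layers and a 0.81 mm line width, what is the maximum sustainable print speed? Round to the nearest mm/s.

A: 0.17 × 0.81 → 0.1377 mm².
v_max = Q/A = 14.7/0.1377 = 106.75 mm/s → 107 mm/s.

107 mm/s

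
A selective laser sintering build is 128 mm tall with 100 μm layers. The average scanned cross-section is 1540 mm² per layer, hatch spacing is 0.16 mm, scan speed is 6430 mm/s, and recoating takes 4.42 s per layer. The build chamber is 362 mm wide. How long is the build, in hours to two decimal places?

Layers = ⌈128/0.1⌉ = 1280.
Hatch length per layer: 1540 / 0.16 → 9625 mm.
Per-layer scan time = 9625 / 6430, so 1.4969 s.
Time per layer = 1.4969 + 4.42, so 5.9169 s.
1280 layers × 5.9169 s/layer = 7573.632 s, i.e. 2.10 hours.

2.10 hours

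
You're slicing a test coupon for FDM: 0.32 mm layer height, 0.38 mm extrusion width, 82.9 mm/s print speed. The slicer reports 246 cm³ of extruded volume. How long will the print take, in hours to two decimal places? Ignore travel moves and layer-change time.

Bead cross-section = 0.32 × 0.38, so 0.1216 mm².
Toolpath length = 246 cm³ / 0.1216 mm² = 246000 / 0.1216 = 2023026.3 mm.
Time extruding: 2023026.3 / 82.9 → 24403.2 s.
Converting: 24403.2 s = 6.78 hours.

6.78 hours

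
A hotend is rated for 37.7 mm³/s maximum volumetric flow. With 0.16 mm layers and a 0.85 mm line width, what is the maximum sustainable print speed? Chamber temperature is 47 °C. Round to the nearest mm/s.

277 mm/s

A: 0.16 × 0.85 → 0.136 mm².
v_max = Q/A = 37.7/0.136 = 277.21 mm/s → 277 mm/s.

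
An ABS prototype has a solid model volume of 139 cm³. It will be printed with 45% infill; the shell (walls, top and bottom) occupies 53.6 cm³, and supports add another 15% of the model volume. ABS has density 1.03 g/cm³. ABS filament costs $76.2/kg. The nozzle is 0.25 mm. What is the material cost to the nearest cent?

Interior volume = 139 − 53.6 = 85.4 cm³.
Infill deposited: 0.45 × 85.4 → 38.43 cm³.
Support: 0.15 × 139 → 20.85 cm³.
Deposited volume: 53.6 + 38.43 + 20.85 → 112.88 cm³.
Mass: 112.88 × 1.03 → 116.2664 g.
Cost = 116.2664 g / 1000 × $76.2/kg = $8.86.

$8.86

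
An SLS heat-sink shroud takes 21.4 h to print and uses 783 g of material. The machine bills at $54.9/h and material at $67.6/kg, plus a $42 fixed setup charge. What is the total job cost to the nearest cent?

$1269.79

Machine-time cost = 54.9 × 21.4, so $1174.86.
Material charge = 67.6 × 783/1000 = $52.9308.
Adding setup: 1174.86 + 52.9308 + 42 → 1269.7908 ≈ $1269.79.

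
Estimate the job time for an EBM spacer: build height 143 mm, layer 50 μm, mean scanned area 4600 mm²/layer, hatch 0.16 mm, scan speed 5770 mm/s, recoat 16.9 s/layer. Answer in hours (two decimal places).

Layers = ⌈143/0.05⌉ = 2860.
Hatch length per layer: 4600 / 0.16 → 28750 mm.
Beam time per layer: 28750 / 5770 → 4.9827 s.
Time per layer = 4.9827 + 16.9, so 21.8827 s.
2860 layers × 21.8827 s/layer = 62584.522 s, i.e. 17.38 hours.

17.38 hours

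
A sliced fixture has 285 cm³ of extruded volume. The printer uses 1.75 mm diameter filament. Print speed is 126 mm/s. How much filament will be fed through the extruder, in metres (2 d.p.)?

A = π r² = π × 0.875² = 2.4053 mm².
Length = 285 cm³ / 2.4053 mm² = 285000 / 2.4053 = 118488.34 mm = 118.49 m.

118.49 m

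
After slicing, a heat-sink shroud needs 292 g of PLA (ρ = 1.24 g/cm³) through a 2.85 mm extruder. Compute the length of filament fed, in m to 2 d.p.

36.91 m

Extruded volume: 292/1.24 = 235.4839 cm³ (235483.9 mm³).
Filament cross-section = π × (2.85/2)² = 6.3794 mm².
Length = 235483.9 / 6.3794 = 36913.17 mm = 36.91 m.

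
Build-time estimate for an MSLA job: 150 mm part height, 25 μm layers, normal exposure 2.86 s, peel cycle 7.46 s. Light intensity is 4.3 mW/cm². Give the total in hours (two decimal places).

17.20 hours

Number of layers: 150 / 0.025 → 6000 (rounded up).
Each layer takes: 2.86 + 7.46 → 10.32 s.
Total = 6000 × 10.32 = 61920 s = 17.20 hours.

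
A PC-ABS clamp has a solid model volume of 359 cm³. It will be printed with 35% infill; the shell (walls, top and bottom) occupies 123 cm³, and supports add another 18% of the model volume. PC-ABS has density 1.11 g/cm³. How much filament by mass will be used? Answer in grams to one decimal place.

299.9 g

Infill region = 359 − 123 = 236 cm³.
Infill volume = 0.35 × 236 = 82.6 cm³.
Support = 0.18 × 359 = 64.62 cm³.
Total printed volume: 123 + 82.6 + 64.62 → 270.22 cm³.
Mass = 270.22 × 1.11, so 299.9442 g.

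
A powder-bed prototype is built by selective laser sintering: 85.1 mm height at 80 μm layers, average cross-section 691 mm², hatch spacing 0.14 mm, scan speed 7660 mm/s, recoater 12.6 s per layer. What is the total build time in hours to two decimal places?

3.91 hours

Number of layers: 85.1 / 0.08 → 1064 (rounded up).
Hatch length per layer: 691 / 0.14 → 4935.7 mm.
Scan time per layer = 4935.7 / 7660, so 0.6443 s.
Layer cycle = 0.6443 + 12.6, so 13.2443 s.
Build time = 1064 × 13.2443 = 14091.9352 s = 3.91 hours.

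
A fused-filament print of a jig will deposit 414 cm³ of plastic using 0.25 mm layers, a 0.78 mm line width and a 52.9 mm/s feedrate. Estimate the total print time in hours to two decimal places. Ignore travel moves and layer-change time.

11.15 hours

Bead cross-section: 0.25 × 0.78 → 0.195 mm².
Toolpath length = 414 cm³ / 0.195 mm² = 414000 / 0.195 = 2123076.9 mm.
Time extruding = 2123076.9 / 52.9, so 40133.8 s.
Converting: 40133.8 s = 11.15 hours.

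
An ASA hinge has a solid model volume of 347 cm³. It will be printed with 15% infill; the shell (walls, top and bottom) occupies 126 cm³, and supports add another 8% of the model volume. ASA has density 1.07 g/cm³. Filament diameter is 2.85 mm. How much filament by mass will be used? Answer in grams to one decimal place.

Volume inside the shell = 347 − 126, so 221 cm³.
Infill volume = 0.15 × 221 = 33.15 cm³.
Support = 0.08 × 347, so 27.76 cm³.
Total extruded = 126 + 33.15 + 27.76, so 186.91 cm³.
Mass: 186.91 × 1.07 → 199.9937 g.

200.0 g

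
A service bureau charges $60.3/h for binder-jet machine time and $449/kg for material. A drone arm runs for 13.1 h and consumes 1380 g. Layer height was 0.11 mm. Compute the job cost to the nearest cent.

Time charge: 60.3 × 13.1 → $789.93.
Feedstock cost = 449 × 1380/1000 = $619.62.
Job cost: 789.93 + 619.62 = $1409.55.

$1409.55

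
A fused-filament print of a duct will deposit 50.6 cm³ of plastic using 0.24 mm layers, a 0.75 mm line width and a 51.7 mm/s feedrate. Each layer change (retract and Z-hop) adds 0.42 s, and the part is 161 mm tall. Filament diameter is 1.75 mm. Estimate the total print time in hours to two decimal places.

Line area: 0.24 × 0.75 → 0.18 mm².
Toolpath length = 50.6 cm³ / 0.18 mm² = 50600 / 0.18 = 281111.1 mm.
Time extruding: 281111.1 / 51.7 → 5437.4 s.
Layer count = ceil(161 / 0.24) = 671.
Z-hop total = 671 × 0.42, so 281.82 s.
Total = 5437.4 + 281.82 = 5719.22 s = 1.59 hours.

1.59 hours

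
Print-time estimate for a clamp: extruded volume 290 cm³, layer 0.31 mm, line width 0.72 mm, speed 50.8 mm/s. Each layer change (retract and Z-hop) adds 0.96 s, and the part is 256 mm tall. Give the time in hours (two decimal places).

7.32 hours

Bead cross-section = 0.31 × 0.72 = 0.2232 mm².
Toolpath length = 290 cm³ / 0.2232 mm² = 290000 / 0.2232 = 1299283.2 mm.
Time extruding = 1299283.2 / 50.8 = 25576.4 s.
Layers = ⌈256/0.31⌉ = 826.
Z-hop total = 826 × 0.96, so 792.96 s.
Altogether 25576.4 + 792.96 = 26369.36 s, i.e. 7.32 hours.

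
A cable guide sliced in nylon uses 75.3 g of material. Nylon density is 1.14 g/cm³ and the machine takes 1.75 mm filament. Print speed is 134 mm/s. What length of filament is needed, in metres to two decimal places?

Volume = 75.3 g / 1.14 g·cm⁻³ = 66.0526 cm³ = 66052.6 mm³.
A = π r² = π × 0.875² = 2.4053 mm².
Length = 66052.6 / 2.4053 = 27461.27 mm = 27.46 m.

27.46 m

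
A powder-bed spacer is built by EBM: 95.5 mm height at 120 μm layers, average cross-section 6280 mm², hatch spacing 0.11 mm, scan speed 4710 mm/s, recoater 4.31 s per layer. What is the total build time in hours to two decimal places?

Layers = ⌈95.5/0.12⌉ = 796.
Hatch length per layer = 6280 / 0.11 = 57090.9 mm.
Per-layer scan time = 57090.9 / 4710, so 12.1212 s.
Per-layer time: 12.1212 + 4.31 → 16.4312 s.
Total: 796 × 16.4312 s = 13079.2352 s → 3.63 hours.

3.63 hours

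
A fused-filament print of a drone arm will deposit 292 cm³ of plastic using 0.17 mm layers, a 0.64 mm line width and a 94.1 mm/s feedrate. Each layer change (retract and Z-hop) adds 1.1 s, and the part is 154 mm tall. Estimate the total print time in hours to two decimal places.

Line area = 0.17 × 0.64 = 0.1088 mm².
Toolpath length = 292 cm³ / 0.1088 mm² = 292000 / 0.1088 = 2683823.5 mm.
Print-move time: 2683823.5 / 94.1 → 28521 s.
Number of layers: 154 / 0.17 → 906 (rounded up).
Z-hop total = 906 × 1.1 = 996.6 s.
Altogether 28521 + 996.6 = 29517.6 s, i.e. 8.20 hours.

8.20 hours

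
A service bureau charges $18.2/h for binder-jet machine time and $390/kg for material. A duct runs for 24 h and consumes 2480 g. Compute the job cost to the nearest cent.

Time charge: 18.2 × 24 → $436.80.
Feedstock cost = 390 × 2480/1000 = $967.20.
Job cost: 436.80 + 967.20 = $1404.00.

$1404.00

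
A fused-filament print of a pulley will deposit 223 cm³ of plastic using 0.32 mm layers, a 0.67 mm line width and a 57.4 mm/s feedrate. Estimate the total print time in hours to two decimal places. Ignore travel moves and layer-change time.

5.03 hours

Extrusion cross-section: 0.32 × 0.67 → 0.2144 mm².
Path length: 223000 mm³ / 0.2144 mm² → 1040111.9 mm.
Print-move time: 1040111.9 / 57.4 → 18120.4 s.
Converting: 18120.4 s = 5.03 hours.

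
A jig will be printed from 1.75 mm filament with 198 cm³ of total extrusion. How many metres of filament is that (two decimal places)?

Filament cross-section = π × (1.75/2)² = 2.4053 mm².
L = 198000 mm³ / 2.4053 mm² = 82318.21 mm, i.e. 82.32 m.

82.32 m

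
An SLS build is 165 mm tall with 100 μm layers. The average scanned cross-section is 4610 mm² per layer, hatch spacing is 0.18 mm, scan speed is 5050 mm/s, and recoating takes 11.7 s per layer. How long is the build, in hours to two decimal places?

7.69 hours

Number of layers: 165 / 0.1 → 1650 (rounded up).
Scan path per layer = 4610 / 0.18, so 25611.1 mm.
Scan time per layer = 25611.1 / 5050 = 5.0715 s.
Layer cycle = 5.0715 + 11.7, so 16.7715 s.
Build time = 1650 × 16.7715 = 27672.975 s = 7.69 hours.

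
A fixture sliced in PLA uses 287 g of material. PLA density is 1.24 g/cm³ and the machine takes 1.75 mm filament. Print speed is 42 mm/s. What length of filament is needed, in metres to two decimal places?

96.23 m

Volume = 287 g / 1.24 g·cm⁻³ = 231.4516 cm³ = 231451.6 mm³.
Cross-section of 1.75 mm filament: π·(1.75/2)² = 2.4053 mm².
L = V/A = 231451.6/2.4053 = 96225.67 mm → 96.23 m.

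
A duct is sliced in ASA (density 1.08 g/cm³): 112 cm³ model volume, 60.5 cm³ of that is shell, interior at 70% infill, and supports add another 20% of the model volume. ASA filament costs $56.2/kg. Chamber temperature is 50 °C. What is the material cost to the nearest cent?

Interior volume = 112 − 60.5, so 51.5 cm³.
Infill volume = 0.70 × 51.5, so 36.05 cm³.
Support: 0.20 × 112 → 22.4 cm³.
Total printed volume = 60.5 + 36.05 + 22.4, so 118.95 cm³.
Mass: 118.95 × 1.08 → 128.466 g.
At $56.2/kg: 128.466/1000 × 56.2 = $7.22.

$7.22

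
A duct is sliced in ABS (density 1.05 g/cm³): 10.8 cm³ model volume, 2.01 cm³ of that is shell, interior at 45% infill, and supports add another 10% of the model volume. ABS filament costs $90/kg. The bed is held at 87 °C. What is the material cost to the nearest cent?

$0.67

Interior volume = 10.8 − 2.01, so 8.79 cm³.
Infill volume = 0.45 × 8.79, so 3.9555 cm³.
Support = 0.10 × 10.8 = 1.08 cm³.
Total extruded = 2.01 + 3.9555 + 1.08, so 7.0455 cm³.
Mass = 7.0455 × 1.05 = 7.397775 g.
Cost = 7.397775 g / 1000 × $90/kg = $0.67.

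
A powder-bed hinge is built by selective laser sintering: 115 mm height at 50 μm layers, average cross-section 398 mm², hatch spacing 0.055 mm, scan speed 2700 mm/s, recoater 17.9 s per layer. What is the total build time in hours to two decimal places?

13.15 hours

Layer count = ceil(115 / 0.05) = 2300.
Per-layer scan distance: 398 / 0.055 → 7236.4 mm.
Scan time per layer = 7236.4 / 2700 = 2.6801 s.
Time per layer: 2.6801 + 17.9 → 20.5801 s.
2300 layers × 20.5801 s/layer = 47334.23 s, i.e. 13.15 hours.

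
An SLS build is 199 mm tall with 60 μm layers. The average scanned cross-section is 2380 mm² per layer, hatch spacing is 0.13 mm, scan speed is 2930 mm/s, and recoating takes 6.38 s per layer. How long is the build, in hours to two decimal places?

11.64 hours

Layer count = ceil(199 / 0.06) = 3317.
Scan path per layer = 2380 / 0.13, so 18307.7 mm.
Laser time per layer = 18307.7 / 2930 = 6.2484 s.
Per-layer time = 6.2484 + 6.38, so 12.6284 s.
Total: 3317 × 12.6284 s = 41888.4028 s → 11.64 hours.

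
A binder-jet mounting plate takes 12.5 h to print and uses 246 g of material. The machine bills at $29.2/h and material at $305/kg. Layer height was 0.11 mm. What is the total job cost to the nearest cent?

$440.03

Machine-time cost = 29.2 × 12.5, so $365.00.
Feedstock cost = 305 × 246/1000 = $75.03.
Job cost: 365.00 + 75.03 = $440.03.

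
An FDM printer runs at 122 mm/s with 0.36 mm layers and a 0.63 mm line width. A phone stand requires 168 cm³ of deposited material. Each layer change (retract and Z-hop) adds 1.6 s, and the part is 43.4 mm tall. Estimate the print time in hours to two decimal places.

1.74 hours

Line area = 0.36 × 0.63 = 0.2268 mm².
Path length: 168000 mm³ / 0.2268 mm² → 740740.7 mm.
Extrusion time = 740740.7 / 122 = 6071.6 s.
Layer count = ceil(43.4 / 0.36) = 121.
Layer-change overhead = 121 × 1.6, so 193.6 s.
Total = 6071.6 + 193.6 = 6265.2 s = 1.74 hours.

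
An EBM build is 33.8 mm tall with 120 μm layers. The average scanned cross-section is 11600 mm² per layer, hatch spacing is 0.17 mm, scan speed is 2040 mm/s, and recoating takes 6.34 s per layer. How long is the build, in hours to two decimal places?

Number of layers: 33.8 / 0.12 → 282 (rounded up).
Hatch length per layer: 11600 / 0.17 → 68235.3 mm.
Scan time per layer = 68235.3 / 2040, so 33.4487 s.
Layer cycle = 33.4487 + 6.34 = 39.7887 s.
Build time = 282 × 39.7887 = 11220.4134 s = 3.12 hours.

3.12 hours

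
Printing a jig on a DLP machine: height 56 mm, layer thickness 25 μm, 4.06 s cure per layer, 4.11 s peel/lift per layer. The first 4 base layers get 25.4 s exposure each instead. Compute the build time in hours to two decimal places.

Number of layers: 56 / 0.025 → 2240 (rounded up).
Base layers: 4 × (25.4 + 4.11) → 118.04 s.
Normal layers: 2236 × (4.06 + 4.11) → 18268.12 s.
Total = 118.04 + 18268.12 = 18386.16 s = 5.11 hours.

5.11 hours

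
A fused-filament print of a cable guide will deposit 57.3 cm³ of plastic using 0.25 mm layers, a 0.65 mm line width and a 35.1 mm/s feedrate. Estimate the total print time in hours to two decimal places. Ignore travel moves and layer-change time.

Bead cross-section: 0.25 × 0.65 → 0.1625 mm².
Total extruded path = 57300/0.1625 = 352615.4 mm.
Print-move time = 352615.4 / 35.1, so 10046 s.
Converting: 10046 s = 2.79 hours.

2.79 hours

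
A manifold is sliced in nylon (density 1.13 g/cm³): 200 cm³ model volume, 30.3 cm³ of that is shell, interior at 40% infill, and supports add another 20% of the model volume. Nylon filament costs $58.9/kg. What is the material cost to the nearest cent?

Volume inside the shell: 200 − 30.3 → 169.7 cm³.
Infill deposited = 0.40 × 169.7, so 67.88 cm³.
Support: 0.20 × 200 → 40 cm³.
Total printed volume = 30.3 + 67.88 + 40 = 138.18 cm³.
Mass = 138.18 × 1.13, so 156.1434 g.
At $58.9/kg: 156.1434/1000 × 58.9 = $9.20.

$9.20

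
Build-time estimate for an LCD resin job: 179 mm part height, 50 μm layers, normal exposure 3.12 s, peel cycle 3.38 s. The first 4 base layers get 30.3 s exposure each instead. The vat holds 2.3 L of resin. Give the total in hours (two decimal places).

6.49 hours

Number of layers: 179 / 0.05 → 3580 (rounded up).
Base layers: 4 × (30.3 + 3.38) → 134.72 s.
Normal layers: 3576 × (3.12 + 3.38) → 23244 s.
Total = 134.72 + 23244 = 23378.72 s = 6.49 hours.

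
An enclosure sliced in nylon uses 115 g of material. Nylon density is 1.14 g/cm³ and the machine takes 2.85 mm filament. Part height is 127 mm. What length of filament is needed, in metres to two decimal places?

Volume = 115 g / 1.14 g·cm⁻³ = 100.8772 cm³ = 100877.2 mm³.
A = π r² = π × 1.425² = 6.3794 mm².
Length = 100877.2 / 6.3794 = 15812.96 mm = 15.81 m.

15.81 m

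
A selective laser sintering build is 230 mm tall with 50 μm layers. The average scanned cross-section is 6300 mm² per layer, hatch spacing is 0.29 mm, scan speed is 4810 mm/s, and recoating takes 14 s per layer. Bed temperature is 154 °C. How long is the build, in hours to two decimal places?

Layer count = ceil(230 / 0.05) = 4600.
Scan path per layer: 6300 / 0.29 → 21724.1 mm.
Scan time per layer: 21724.1 / 4810 → 4.5164 s.
Per-layer time: 4.5164 + 14 → 18.5164 s.
Total: 4600 × 18.5164 s = 85175.44 s → 23.66 hours.

23.66 hours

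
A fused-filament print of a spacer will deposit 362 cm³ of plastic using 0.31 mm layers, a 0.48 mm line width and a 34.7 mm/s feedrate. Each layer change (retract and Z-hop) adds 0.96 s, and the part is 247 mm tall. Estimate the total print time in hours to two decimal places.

19.69 hours

Bead cross-section = 0.31 × 0.48, so 0.1488 mm².
Path length: 362000 mm³ / 0.1488 mm² → 2432795.7 mm.
Print-move time: 2432795.7 / 34.7 → 70109.4 s.
Number of layers: 247 / 0.31 → 797 (rounded up).
Z-hop total = 797 × 0.96 = 765.12 s.
Total = 70109.4 + 765.12 = 70874.52 s = 19.69 hours.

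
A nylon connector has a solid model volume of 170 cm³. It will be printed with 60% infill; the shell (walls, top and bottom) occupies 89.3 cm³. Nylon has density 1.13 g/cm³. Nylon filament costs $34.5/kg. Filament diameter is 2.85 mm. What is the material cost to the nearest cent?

Infill region = 170 − 89.3 = 80.7 cm³.
Deposited infill = 0.60 × 80.7 = 48.42 cm³.
Deposited volume: 89.3 + 48.42 → 137.72 cm³.
Mass = 137.72 × 1.13 = 155.6236 g.
At $34.5/kg: 155.6236/1000 × 34.5 = $5.37.

$5.37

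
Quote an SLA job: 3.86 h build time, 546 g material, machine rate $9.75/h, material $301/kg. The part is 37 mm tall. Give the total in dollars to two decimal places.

Machine-time cost: 9.75 × 3.86 → $37.635.
Feedstock cost = 301 × 546/1000, so $164.346.
Total = 37.635 + 164.346 = 201.981 ≈ $201.98.

$201.98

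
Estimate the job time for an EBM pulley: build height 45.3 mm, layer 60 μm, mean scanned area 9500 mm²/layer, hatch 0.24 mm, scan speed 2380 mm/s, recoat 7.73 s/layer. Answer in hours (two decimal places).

Number of layers: 45.3 / 0.06 → 755 (rounded up).
Hatch length per layer: 9500 / 0.24 → 39583.3 mm.
Per-layer scan time = 39583.3 / 2380, so 16.6316 s.
Per-layer time = 16.6316 + 7.73 = 24.3616 s.
755 layers × 24.3616 s/layer = 18393.008 s, i.e. 5.11 hours.

5.11 hours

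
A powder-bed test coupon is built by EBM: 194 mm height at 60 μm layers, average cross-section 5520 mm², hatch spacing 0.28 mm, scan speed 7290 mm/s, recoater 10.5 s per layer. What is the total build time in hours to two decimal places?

11.86 hours

Number of layers: 194 / 0.06 → 3234 (rounded up).
Hatch length per layer = 5520 / 0.28 = 19714.3 mm.
Beam time per layer: 19714.3 / 7290 → 2.7043 s.
Per-layer time = 2.7043 + 10.5 = 13.2043 s.
Total: 3234 × 13.2043 s = 42702.7062 s → 11.86 hours.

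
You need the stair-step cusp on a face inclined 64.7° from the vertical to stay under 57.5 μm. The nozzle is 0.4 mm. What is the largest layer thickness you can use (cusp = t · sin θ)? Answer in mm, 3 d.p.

0.064 mm

Layer height = cusp / sin(64.7°) = 0.0575 / 0.9041 = 0.064 mm.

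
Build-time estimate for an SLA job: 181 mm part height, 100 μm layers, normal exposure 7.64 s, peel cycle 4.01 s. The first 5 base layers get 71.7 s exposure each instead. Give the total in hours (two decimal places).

Number of layers: 181 / 0.1 → 1810 (rounded up).
Bottom layers: 5 × (71.7 + 4.01) → 378.55 s.
Normal layers = 1805 × (7.64 + 4.01), so 21028.25 s.
Sum: 378.55 + 21028.25 = 21406.8 s → 5.95 hours.

5.95 hours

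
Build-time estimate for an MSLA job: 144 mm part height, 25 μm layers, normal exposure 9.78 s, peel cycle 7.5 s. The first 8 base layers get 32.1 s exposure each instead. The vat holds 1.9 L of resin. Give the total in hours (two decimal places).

27.70 hours

Layers = ⌈144/0.025⌉ = 5760.
Base layers: 8 × (32.1 + 7.5) → 316.8 s.
Normal layers = 5752 × (9.78 + 7.5) = 99394.56 s.
Sum: 316.8 + 99394.56 = 99711.36 s → 27.70 hours.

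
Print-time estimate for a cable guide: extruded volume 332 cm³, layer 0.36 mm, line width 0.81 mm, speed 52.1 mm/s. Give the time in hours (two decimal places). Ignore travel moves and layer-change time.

Bead cross-section: 0.36 × 0.81 → 0.2916 mm².
Toolpath length = 332 cm³ / 0.2916 mm² = 332000 / 0.2916 = 1138546 mm.
Print-move time: 1138546 / 52.1 → 21853.1 s.
21853.1 s = 6.07 hours.

6.07 hours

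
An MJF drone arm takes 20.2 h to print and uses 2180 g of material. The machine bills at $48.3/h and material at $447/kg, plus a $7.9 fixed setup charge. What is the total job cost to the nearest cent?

Machine-time cost = 48.3 × 20.2, so $975.66.
Feedstock cost = 447 × 2180/1000 = $974.46.
Total = 975.66 + 974.46 + 7.9 = $1958.02.

$1958.02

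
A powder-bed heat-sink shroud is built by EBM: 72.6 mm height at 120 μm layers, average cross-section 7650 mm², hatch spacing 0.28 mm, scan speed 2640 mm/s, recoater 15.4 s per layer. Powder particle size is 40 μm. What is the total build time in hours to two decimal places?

4.33 hours

Number of layers: 72.6 / 0.12 → 605 (rounded up).
Per-layer scan distance = 7650 / 0.28 = 27321.4 mm.
Beam time per layer = 27321.4 / 2640 = 10.349 s.
Layer cycle: 10.349 + 15.4 → 25.749 s.
Build time = 605 × 25.749 = 15578.145 s = 4.33 hours.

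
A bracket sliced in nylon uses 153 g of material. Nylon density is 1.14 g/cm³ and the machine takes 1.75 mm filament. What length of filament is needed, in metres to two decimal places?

55.80 m

Extruded volume: 153/1.14 = 134.2105 cm³ (134210.5 mm³).
Filament cross-section = π × (1.75/2)² = 2.4053 mm².
Length = 134210.5 / 2.4053 = 55797.82 mm = 55.80 m.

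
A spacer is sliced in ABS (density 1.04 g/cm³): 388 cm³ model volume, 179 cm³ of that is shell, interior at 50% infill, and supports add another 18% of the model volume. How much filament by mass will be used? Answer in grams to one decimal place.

367.5 g

Volume inside the shell = 388 − 179, so 209 cm³.
Infill volume = 0.50 × 209, so 104.5 cm³.
Support = 0.18 × 388, so 69.84 cm³.
Total printed volume = 179 + 104.5 + 69.84, so 353.34 cm³.
Mass = 353.34 × 1.04 = 367.4736 g.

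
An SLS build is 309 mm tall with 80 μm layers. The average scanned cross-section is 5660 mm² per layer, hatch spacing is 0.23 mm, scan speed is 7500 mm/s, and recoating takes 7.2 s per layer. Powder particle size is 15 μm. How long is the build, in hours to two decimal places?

Layers = ⌈309/0.08⌉ = 3863.
Per-layer scan distance = 5660 / 0.23 = 24608.7 mm.
Laser time per layer: 24608.7 / 7500 → 3.2812 s.
Layer cycle: 3.2812 + 7.2 → 10.4812 s.
Total: 3863 × 10.4812 s = 40488.8756 s → 11.25 hours.

11.25 hours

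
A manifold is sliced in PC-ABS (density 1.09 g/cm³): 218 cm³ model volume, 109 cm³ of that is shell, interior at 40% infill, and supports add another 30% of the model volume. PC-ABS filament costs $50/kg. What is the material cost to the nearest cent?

Interior volume = 218 − 109 = 109 cm³.
Deposited infill: 0.40 × 109 → 43.6 cm³.
Support = 0.30 × 218, so 65.4 cm³.
Deposited volume: 109 + 43.6 + 65.4 → 218 cm³.
Mass = 218 × 1.09, so 237.62 g.
Cost = 237.62 g / 1000 × $50/kg = $11.88.

$11.88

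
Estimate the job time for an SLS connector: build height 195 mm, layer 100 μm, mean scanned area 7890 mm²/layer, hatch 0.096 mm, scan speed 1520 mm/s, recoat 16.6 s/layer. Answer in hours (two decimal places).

38.28 hours

Layer count = ceil(195 / 0.1) = 1950.
Hatch length per layer = 7890 / 0.096 = 82187.5 mm.
Laser time per layer: 82187.5 / 1520 → 54.0707 s.
Time per layer = 54.0707 + 16.6, so 70.6707 s.
Build time = 1950 × 70.6707 = 137807.865 s = 38.28 hours.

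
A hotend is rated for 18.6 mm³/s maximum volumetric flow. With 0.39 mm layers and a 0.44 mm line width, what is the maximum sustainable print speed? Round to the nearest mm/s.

Extrusion cross-section: 0.39 × 0.44 → 0.1716 mm².
v_max = Q/A = 18.6/0.1716 = 108.39 mm/s → 108 mm/s.

108 mm/s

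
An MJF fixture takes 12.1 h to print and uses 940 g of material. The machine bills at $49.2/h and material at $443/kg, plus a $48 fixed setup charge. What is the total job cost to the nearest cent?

Machine-time cost: 49.2 × 12.1 → $595.32.
Material charge: 443 × 940/1000 → $416.42.
Total = 595.32 + 416.42 + 48 = $1059.74.

$1059.74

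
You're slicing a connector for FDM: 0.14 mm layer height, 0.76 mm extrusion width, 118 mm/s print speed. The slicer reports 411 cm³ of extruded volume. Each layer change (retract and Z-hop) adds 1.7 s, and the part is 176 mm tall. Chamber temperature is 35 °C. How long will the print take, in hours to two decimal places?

Extrusion cross-section: 0.14 × 0.76 → 0.1064 mm².
Path length: 411000 mm³ / 0.1064 mm² → 3862782 mm.
Time extruding = 3862782 / 118, so 32735.4 s.
Number of layers: 176 / 0.14 → 1258 (rounded up).
Layer-change overhead = 1258 × 1.7 = 2138.6 s.
Altogether 32735.4 + 2138.6 = 34874 s, i.e. 9.69 hours.

9.69 hours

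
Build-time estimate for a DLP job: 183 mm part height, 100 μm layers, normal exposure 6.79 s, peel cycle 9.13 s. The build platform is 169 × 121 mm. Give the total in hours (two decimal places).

8.09 hours

Layers = ⌈183/0.1⌉ = 1830.
Per-layer time = 6.79 + 9.13, so 15.92 s.
Build time: 1830 × 15.92 s = 29133.6 s, i.e. 8.09 hours.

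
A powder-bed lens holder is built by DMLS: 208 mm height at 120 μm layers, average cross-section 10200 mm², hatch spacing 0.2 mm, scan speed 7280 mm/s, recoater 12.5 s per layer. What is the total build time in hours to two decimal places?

Number of layers: 208 / 0.12 → 1734 (rounded up).
Hatch length per layer = 10200 / 0.2, so 51000 mm.
Laser time per layer = 51000 / 7280, so 7.0055 s.
Per-layer time = 7.0055 + 12.5, so 19.5055 s.
1734 layers × 19.5055 s/layer = 33822.537 s, i.e. 9.40 hours.

9.40 hours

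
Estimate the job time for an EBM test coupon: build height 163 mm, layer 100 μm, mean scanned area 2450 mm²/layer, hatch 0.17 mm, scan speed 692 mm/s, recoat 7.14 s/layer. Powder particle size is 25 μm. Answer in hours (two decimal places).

12.66 hours

Number of layers: 163 / 0.1 → 1630 (rounded up).
Per-layer scan distance: 2450 / 0.17 → 14411.8 mm.
Per-layer scan time = 14411.8 / 692 = 20.8263 s.
Time per layer = 20.8263 + 7.14 = 27.9663 s.
1630 layers × 27.9663 s/layer = 45585.069 s, i.e. 12.66 hours.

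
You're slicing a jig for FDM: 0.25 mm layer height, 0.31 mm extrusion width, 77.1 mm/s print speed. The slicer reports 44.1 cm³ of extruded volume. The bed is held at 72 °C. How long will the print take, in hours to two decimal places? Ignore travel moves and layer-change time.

Bead cross-section = 0.25 × 0.31, so 0.0775 mm².
Total extruded path = 44100/0.0775 = 569032.3 mm.
Extrusion time: 569032.3 / 77.1 → 7380.4 s.
In the requested units: 7380.4 s = 2.05 hours.

2.05 hours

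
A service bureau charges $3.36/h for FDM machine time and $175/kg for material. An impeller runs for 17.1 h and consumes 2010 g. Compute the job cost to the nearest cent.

$409.21

Time charge = 3.36 × 17.1, so $57.456.
Material charge: 175 × 2010/1000 → $351.75.
Job cost: 57.456 + 351.75 = 409.206 ≈ $409.21.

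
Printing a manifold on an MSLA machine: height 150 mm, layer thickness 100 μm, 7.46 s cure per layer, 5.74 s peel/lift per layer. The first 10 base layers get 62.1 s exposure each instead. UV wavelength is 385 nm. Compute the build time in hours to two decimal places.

5.65 hours

Layers = ⌈150/0.1⌉ = 1500.
Base layers = 10 × (62.1 + 5.74) = 678.4 s.
Normal layers = 1490 × (7.46 + 5.74) = 19668 s.
Total = 678.4 + 19668 = 20346.4 s = 5.65 hours.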